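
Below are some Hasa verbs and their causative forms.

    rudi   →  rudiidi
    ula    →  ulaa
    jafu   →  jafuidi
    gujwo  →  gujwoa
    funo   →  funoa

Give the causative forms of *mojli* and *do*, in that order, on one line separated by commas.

The suffix is conditioned by the last vowel: -idi when the last vowel of the stem is a high vowel (*rudi*, *jafu*); -a when the last vowel of the stem is a non-high vowel (*ula*, *gujwo*, *funo*).
The last vowel of *mojli* is /i/, which is a high vowel, so the suffix is -idi, giving *mojliidi*.
*do* — last vowel /o/ (a non-high vowel) → -a → *doa*.

mojliidi, doa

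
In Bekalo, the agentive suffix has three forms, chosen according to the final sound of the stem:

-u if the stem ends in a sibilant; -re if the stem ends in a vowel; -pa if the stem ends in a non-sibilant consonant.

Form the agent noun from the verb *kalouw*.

Since the final sound of *kalouw* is /w/ (a non-sibilant consonant), it takes -pa, giving *kalouwpa*.

kalouwpa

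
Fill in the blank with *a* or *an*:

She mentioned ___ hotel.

a

The indefinite article is chosen by the initial *sound* of the following word, not its spelling.
*hotel* begins with the sound /h/ (h is pronounced) — a consonant sound.
So the article is *a*: She mentioned a hotel.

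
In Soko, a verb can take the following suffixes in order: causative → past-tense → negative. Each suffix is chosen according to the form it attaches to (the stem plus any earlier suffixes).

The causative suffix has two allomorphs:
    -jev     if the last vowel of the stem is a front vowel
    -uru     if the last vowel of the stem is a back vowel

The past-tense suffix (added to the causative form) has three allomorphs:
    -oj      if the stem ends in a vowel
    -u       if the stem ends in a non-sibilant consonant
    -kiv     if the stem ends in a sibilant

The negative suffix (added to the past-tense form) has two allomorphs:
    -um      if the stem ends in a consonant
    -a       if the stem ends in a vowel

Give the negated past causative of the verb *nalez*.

nalezjevua

Since the last vowel of *nalez* is /e/ (a front vowel), it takes -jev, giving *nalezjev*.
The causative form *nalezjev*: final sound = /v/, a non-sibilant consonant → -u → *nalezjevu*.
The final sound of the past-tense form *nalezjevu* is /u/, which is a vowel, so the negative suffix is -a, giving *nalezjevua*.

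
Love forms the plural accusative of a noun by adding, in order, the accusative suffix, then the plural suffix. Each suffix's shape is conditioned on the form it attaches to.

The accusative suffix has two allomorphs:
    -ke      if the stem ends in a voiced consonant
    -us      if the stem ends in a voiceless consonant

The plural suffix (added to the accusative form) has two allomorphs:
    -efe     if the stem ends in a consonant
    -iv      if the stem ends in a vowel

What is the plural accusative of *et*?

*et* — final consonant /t/ (voiceless) → -us → *etus*.
The final sound of the accusative form *etus* is /s/, which is a consonant, so the plural suffix is -efe, giving *etusefe*.

etusefe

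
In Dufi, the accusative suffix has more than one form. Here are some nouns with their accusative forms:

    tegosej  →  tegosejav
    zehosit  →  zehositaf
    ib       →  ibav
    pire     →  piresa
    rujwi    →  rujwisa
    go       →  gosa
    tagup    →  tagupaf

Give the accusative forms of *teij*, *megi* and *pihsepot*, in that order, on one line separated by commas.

teijav, megisa, pihsepotaf

Looking at the final sound of each stem: -af when the stem ends in a voiceless consonant (*zehosit*, *tagup*); -av when the stem ends in a voiced consonant (*tegosej*, *ib*); -sa when the stem ends in a vowel (*pire*, *rujwi*, *go*).
The final sound of *teij* is /j/, which is a voiced consonant, so the suffix is -av, giving *teijav*.
*megi* — final sound /i/ (a vowel) → -sa → *megisa*.
*pihsepot* — final sound /t/ (a voiceless consonant) → -af → *pihsepotaf*.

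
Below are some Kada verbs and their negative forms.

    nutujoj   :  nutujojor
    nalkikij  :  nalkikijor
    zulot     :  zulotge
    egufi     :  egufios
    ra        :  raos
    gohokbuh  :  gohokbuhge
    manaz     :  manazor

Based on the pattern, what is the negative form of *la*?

Looking at the final sound of each stem: -ge when the stem ends in a voiceless consonant (*zulot*, *gohokbuh*); -or when the stem ends in a voiced consonant (*nutujoj*, *nalkikij*, *manaz*); -os when the stem ends in a vowel (*egufi*, *ra*).
The final sound of *la* is /a/, which is a vowel, so the suffix is -os, giving *laos*.

laos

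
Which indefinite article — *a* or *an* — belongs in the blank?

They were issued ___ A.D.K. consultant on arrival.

The indefinite article is chosen by the initial *sound* of the following word, not its spelling.
The initialism *A.D.K.* is read letter by letter; the first letter, A, is pronounced /eɪ/, which begins with a vowel sound.
So the article is *an*: They were issued an A.D.K. consultant on arrival.

an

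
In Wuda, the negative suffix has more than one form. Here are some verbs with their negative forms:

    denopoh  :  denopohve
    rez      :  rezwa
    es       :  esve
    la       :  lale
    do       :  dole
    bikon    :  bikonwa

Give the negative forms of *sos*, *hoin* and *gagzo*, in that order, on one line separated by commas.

sosve, hoinwa, gagzole

The pattern is voicing of the final sound: -ve when the stem ends in a voiceless consonant (*denopoh*, *es*); -wa when the stem ends in a voiced consonant (*rez*, *bikon*); -le when the stem ends in a vowel (*la*, *do*).
*sos* — final sound /s/ (a voiceless consonant) → -ve → *sosve*.
Since the final sound of *hoin* is /n/ (a voiced consonant), it takes -wa, giving *hoinwa*.
Since the final sound of *gagzo* is /o/ (a vowel), it takes -le, giving *gagzole*.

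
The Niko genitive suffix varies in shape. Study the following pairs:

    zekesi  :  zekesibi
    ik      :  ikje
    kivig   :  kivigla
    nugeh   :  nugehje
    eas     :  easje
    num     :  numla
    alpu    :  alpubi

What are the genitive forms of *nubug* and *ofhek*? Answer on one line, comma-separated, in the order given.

nubugla, ofhekje

The alternation tracks the final sound of the stem — -je when the stem ends in a voiceless consonant (*ik*, *nugeh*, *eas*); -la when the stem ends in a voiced consonant (*kivig*, *num*); -bi when the stem ends in a vowel (*zekesi*, *alpu*).
*nubug*: final sound = /g/, a voiced consonant → -la → *nubugla*.
*ofhek* — final sound /k/ (a voiceless consonant) → -je → *ofhekje*.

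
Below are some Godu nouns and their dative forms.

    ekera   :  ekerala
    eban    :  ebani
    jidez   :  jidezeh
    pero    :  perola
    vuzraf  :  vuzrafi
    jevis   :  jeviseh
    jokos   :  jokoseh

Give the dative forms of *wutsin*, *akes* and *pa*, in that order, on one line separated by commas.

The suffix is conditioned by the final sound: -eh when the stem ends in a sibilant (*jidez*, *jevis*, *jokos*); -i when the stem ends in a non-sibilant consonant (*eban*, *vuzraf*); -la when the stem ends in a vowel (*ekera*, *pero*).
*wutsin*: final sound = /n/, a non-sibilant consonant → -i → *wutsini*.
*akes*: final sound = /s/, a sibilant → -eh → *akeseh*.
Since the final sound of *pa* is /a/ (a vowel), it takes -la, giving *pala*.

wutsini, akeseh, pala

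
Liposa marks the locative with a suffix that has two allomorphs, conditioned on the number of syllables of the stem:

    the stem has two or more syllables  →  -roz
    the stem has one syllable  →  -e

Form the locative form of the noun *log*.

*log* has one syllable, so the suffix is -e, giving *loge*.

loge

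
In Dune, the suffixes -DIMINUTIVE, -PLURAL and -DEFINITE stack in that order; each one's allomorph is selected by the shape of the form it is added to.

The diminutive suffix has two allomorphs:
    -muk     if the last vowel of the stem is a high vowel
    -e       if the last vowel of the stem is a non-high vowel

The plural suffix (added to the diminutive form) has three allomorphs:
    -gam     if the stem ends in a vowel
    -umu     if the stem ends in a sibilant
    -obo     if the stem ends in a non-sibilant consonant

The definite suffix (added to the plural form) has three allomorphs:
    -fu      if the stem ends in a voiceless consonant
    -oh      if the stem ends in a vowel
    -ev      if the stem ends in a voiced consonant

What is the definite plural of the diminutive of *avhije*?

avhijeegamev

The last vowel of *avhije* is /e/, which is a non-high vowel, so the diminutive suffix is -e, giving *avhijee*.
The diminutive form *avhijee*: final sound = /e/, a vowel → -gam → *avhijeegam*.
The final sound of the plural form *avhijeegam* is /m/, which is a voiced consonant, so the definite suffix is -ev, giving *avhijeegamev*.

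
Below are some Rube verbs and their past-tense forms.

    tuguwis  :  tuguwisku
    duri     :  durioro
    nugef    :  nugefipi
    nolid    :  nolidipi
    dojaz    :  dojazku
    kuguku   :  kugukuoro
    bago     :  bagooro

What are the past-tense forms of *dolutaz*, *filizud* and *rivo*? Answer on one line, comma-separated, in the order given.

The suffix is conditioned by the final sound: -ku when the stem ends in a sibilant (*tuguwis*, *dojaz*); -ipi when the stem ends in a non-sibilant consonant (*nugef*, *nolid*); -oro when the stem ends in a vowel (*duri*, *kuguku*, *bago*).
*dolutaz*: final sound = /z/, a sibilant → -ku → *dolutazku*.
*filizud* — final sound /d/ (a non-sibilant consonant) → -ipi → *filizudipi*.
Since the final sound of *rivo* is /o/ (a vowel), it takes -oro, giving *rivooro*.

dolutazku, filizudipi, rivooro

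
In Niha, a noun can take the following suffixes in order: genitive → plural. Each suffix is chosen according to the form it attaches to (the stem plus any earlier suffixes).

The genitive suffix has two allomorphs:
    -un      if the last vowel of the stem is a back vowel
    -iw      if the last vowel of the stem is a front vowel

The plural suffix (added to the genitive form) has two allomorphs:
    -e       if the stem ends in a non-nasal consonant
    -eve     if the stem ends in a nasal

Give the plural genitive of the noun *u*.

Since the last vowel of *u* is /u/ (a back vowel), it takes -un, giving *uun*.
The genitive form *uun* — final consonant /n/ (a nasal) → -eve → *uuneve*.

uuneve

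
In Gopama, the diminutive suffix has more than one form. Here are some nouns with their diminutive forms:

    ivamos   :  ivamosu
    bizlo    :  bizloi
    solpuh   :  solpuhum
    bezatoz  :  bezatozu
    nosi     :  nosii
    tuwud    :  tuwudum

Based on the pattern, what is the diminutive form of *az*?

Looking at the final sound of each stem: -u when the stem ends in a sibilant (*ivamos*, *bezatoz*); -um when the stem ends in a non-sibilant consonant (*solpuh*, *tuwud*); -i when the stem ends in a vowel (*bizlo*, *nosi*).
*az*: final sound = /z/, a sibilant → -u → *azu*.

azu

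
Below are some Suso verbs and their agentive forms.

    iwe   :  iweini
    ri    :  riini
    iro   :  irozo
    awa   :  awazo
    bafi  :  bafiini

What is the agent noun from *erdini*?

erdiniini

The alternation tracks the last vowel of the stem — -ini when the last vowel of the stem is a front vowel (*iwe*, *ri*, *bafi*); -zo when the last vowel of the stem is a back vowel (*iro*, *awa*).
*erdini*: last vowel = /i/, a front vowel → -ini → *erdiniini*.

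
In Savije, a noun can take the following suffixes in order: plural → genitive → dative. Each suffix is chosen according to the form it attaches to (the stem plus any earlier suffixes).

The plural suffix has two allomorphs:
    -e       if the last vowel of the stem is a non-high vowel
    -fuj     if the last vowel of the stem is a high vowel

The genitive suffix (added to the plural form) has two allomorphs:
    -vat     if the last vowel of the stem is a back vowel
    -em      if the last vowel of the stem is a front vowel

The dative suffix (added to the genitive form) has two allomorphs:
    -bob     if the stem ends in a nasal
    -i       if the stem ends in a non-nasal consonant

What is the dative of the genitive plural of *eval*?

*eval* — last vowel /a/ (a non-high vowel) → -e → *evale*.
The last vowel of the plural form *evale* is /e/, which is a front vowel, so the genitive suffix is -em, giving *evaleem*.
The genitive form *evaleem*: final consonant = /m/, a nasal → -bob → *evaleembob*.

evaleembob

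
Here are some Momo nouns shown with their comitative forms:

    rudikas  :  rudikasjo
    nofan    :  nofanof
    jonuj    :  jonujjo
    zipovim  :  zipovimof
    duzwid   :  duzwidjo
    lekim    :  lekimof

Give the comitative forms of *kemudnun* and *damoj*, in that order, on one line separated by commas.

The pattern is nasality of the final consonant: -of when the stem ends in a nasal (*nofan*, *zipovim*, *lekim*); -jo when the stem ends in a non-nasal consonant (*rudikas*, *jonuj*, *duzwid*).
*kemudnun* — final consonant /n/ (a nasal) → -of → *kemudnunof*.
*damoj* — final consonant /j/ (non-nasal) → -jo → *damojjo*.

kemudnunof, damojjo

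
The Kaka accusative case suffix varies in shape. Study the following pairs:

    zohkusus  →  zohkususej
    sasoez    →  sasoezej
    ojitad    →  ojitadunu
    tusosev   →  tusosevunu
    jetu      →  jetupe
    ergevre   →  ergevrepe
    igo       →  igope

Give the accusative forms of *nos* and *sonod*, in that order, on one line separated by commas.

nosej, sonodunu

The pattern is sibilance of the final sound: -ej when the stem ends in a sibilant (*zohkusus*, *sasoez*); -unu when the stem ends in a non-sibilant consonant (*ojitad*, *tusosev*); -pe when the stem ends in a vowel (*jetu*, *ergevre*, *igo*).
*nos* — final sound /s/ (a sibilant) → -ej → *nosej*.
The final sound of *sonod* is /d/, which is a non-sibilant consonant, so the suffix is -unu, giving *sonodunu*.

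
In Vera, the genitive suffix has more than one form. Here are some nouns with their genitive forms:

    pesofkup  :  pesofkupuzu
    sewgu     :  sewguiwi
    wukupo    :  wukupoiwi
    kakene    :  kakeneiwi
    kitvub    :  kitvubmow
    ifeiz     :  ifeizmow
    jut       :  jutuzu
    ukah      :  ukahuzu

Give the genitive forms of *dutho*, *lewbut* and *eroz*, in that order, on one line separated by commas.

The pattern is voicing of the final sound: -uzu when the stem ends in a voiceless consonant (*pesofkup*, *jut*, *ukah*); -mow when the stem ends in a voiced consonant (*kitvub*, *ifeiz*); -iwi when the stem ends in a vowel (*sewgu*, *wukupo*, *kakene*).
The final sound of *dutho* is /o/, which is a vowel, so the suffix is -iwi, giving *duthoiwi*.
The final sound of *lewbut* is /t/, which is a voiceless consonant, so the suffix is -uzu, giving *lewbutuzu*.
Since the final sound of *eroz* is /z/ (a voiced consonant), it takes -mow, giving *erozmow*.

duthoiwi, lewbutuzu, erozmow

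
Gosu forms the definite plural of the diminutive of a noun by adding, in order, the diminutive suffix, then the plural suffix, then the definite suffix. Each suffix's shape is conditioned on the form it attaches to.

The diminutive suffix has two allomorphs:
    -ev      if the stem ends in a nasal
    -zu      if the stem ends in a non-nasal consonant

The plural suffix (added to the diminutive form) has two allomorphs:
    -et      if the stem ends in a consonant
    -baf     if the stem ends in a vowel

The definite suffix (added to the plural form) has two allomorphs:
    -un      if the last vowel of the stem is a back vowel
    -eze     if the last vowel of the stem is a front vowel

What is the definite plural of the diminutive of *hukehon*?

The final consonant of *hukehon* is /n/, which is a nasal, so the diminutive suffix is -ev, giving *hukehonev*.
The diminutive form *hukehonev* — final sound /v/ (a consonant) → -et → *hukehonevet*.
The plural form *hukehonevet* — last vowel /e/ (a front vowel) → -eze → *hukehoneveteze*.

hukehoneveteze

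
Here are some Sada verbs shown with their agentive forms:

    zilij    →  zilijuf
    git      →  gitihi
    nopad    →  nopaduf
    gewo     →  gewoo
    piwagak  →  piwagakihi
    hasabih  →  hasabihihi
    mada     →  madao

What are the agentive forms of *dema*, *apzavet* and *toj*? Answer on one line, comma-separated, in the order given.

The suffix is conditioned by the final sound: -ihi when the stem ends in a voiceless consonant (*git*, *piwagak*, *hasabih*); -uf when the stem ends in a voiced consonant (*zilij*, *nopad*); -o when the stem ends in a vowel (*gewo*, *mada*).
Since the final sound of *dema* is /a/ (a vowel), it takes -o, giving *demao*.
Since the final sound of *apzavet* is /t/ (a voiceless consonant), it takes -ihi, giving *apzavetihi*.
*toj* — final sound /j/ (a voiced consonant) → -uf → *tojuf*.

demao, apzavetihi, tojuf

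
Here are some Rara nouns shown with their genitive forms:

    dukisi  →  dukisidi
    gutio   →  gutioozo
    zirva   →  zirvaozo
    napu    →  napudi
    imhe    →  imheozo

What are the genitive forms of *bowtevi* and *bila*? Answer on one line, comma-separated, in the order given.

bowtevidi, bilaozo

The alternation tracks the last vowel of the stem — -di when the last vowel of the stem is a high vowel (*dukisi*, *napu*); -ozo when the last vowel of the stem is a non-high vowel (*gutio*, *zirva*, *imhe*).
*bowtevi*: last vowel = /i/, a high vowel → -di → *bowtevidi*.
*bila* — last vowel /a/ (a non-high vowel) → -ozo → *bilaozo*.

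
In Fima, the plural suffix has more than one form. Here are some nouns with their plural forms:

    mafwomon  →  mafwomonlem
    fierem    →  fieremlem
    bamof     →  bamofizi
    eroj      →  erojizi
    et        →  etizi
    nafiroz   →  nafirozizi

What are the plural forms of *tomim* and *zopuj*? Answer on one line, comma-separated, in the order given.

tomimlem, zopujizi

Looking at the final consonant of each stem: -lem when the stem ends in a nasal (*mafwomon*, *fierem*); -izi when the stem ends in a non-nasal consonant (*bamof*, *eroj*, *et*, *nafiroz*).
*tomim* — final consonant /m/ (a nasal) → -lem → *tomimlem*.
Since the final consonant of *zopuj* is /j/ (non-nasal), it takes -izi, giving *zopujizi*.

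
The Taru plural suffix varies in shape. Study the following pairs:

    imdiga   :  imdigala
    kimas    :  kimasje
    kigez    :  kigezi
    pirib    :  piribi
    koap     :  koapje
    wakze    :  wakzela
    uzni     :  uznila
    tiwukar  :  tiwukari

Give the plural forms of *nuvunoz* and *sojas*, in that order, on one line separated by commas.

nuvunozi, sojasje

The pattern is voicing of the final sound: -je when the stem ends in a voiceless consonant (*kimas*, *koap*); -i when the stem ends in a voiced consonant (*kigez*, *pirib*, *tiwukar*); -la when the stem ends in a vowel (*imdiga*, *wakze*, *uzni*).
*nuvunoz* — final sound /z/ (a voiced consonant) → -i → *nuvunozi*.
Since the final sound of *sojas* is /s/ (a voiceless consonant), it takes -je, giving *sojasje*.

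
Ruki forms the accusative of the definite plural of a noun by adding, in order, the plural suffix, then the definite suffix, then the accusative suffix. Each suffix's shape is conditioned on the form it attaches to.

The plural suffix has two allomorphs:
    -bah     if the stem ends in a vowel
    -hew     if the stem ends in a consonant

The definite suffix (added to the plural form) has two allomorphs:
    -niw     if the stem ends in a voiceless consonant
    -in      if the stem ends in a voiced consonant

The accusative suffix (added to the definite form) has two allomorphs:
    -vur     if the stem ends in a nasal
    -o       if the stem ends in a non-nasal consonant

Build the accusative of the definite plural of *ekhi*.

*ekhi* — final sound /i/ (a vowel) → -bah → *ekhibah*.
The final consonant of the plural form *ekhibah* is /h/, which is voiceless, so the definite suffix is -niw, giving *ekhibahniw*.
The final consonant of the definite form *ekhibahniw* is /w/, which is non-nasal, so the accusative suffix is -o, giving *ekhibahniwo*.

ekhibahniwo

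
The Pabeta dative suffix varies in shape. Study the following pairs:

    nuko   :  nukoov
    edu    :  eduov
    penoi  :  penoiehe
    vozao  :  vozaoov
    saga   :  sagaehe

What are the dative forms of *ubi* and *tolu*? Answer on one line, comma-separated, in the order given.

The pattern is rounding harmony: -ov when the last vowel of the stem is a rounded vowel (*nuko*, *edu*, *vozao*); -ehe when the last vowel of the stem is an unrounded vowel (*penoi*, *saga*).
The last vowel of *ubi* is /i/, which is an unrounded vowel, so the suffix is -ehe, giving *ubiehe*.
*tolu*: last vowel = /u/, a rounded vowel → -ov → *toluov*.

ubiehe, toluov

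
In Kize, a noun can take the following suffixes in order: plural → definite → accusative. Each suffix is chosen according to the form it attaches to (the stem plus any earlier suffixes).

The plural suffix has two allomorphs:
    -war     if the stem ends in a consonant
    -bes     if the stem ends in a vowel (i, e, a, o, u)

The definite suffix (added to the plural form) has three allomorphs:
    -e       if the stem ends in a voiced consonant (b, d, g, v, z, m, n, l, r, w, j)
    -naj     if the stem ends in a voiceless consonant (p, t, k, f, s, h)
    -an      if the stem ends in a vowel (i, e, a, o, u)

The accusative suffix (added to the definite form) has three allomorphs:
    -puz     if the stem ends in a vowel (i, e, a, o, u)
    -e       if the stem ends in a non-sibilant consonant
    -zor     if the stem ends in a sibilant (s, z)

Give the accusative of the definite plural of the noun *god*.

godwarepuz

*god*: final sound = /d/, a consonant → -war → *godwar*.
Since the final sound of the plural form *godwar* is /r/ (a voiced consonant), it takes -e, giving *godware*.
The definite form *godware*: final sound = /e/, a vowel → -puz → *godwarepuz*.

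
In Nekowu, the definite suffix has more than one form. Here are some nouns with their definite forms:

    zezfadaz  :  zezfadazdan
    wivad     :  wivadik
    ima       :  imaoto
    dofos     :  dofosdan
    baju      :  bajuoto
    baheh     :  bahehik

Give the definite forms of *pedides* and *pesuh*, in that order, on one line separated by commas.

pedidesdan, pesuhik

The alternation tracks the final sound of the stem — -dan when the stem ends in a sibilant (*zezfadaz*, *dofos*); -ik when the stem ends in a non-sibilant consonant (*wivad*, *baheh*); -oto when the stem ends in a vowel (*ima*, *baju*).
*pedides*: final sound = /s/, a sibilant → -dan → *pedidesdan*.
*pesuh* — final sound /h/ (a non-sibilant consonant) → -ik → *pesuhik*.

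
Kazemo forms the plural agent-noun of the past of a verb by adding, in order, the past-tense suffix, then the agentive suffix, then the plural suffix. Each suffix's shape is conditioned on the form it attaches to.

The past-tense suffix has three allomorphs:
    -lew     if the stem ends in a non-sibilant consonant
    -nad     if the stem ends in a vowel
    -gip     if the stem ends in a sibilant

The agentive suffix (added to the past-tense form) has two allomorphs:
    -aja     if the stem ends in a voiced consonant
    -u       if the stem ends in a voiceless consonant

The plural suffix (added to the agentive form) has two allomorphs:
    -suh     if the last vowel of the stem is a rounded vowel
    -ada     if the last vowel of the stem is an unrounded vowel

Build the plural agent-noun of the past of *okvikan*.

The final sound of *okvikan* is /n/, which is a non-sibilant consonant, so the past-tense suffix is -lew, giving *okvikanlew*.
The past-tense form *okvikanlew* — final consonant /w/ (voiced) → -aja → *okvikanlewaja*.
The agentive form *okvikanlewaja*: last vowel = /a/, an unrounded vowel → -ada → *okvikanlewajaada*.

okvikanlewajaada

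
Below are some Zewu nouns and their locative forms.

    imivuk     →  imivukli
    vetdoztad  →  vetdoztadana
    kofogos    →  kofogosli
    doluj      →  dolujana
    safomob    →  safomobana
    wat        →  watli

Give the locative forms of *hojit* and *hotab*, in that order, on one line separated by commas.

hojitli, hotabana

The suffix is conditioned by the final consonant: -li when the stem ends in a voiceless consonant (*imivuk*, *kofogos*, *wat*); -ana when the stem ends in a voiced consonant (*vetdoztad*, *doluj*, *safomob*).
Since the final consonant of *hojit* is /t/ (voiceless), it takes -li, giving *hojitli*.
The final consonant of *hotab* is /b/, which is voiced, so the suffix is -ana, giving *hotabana*.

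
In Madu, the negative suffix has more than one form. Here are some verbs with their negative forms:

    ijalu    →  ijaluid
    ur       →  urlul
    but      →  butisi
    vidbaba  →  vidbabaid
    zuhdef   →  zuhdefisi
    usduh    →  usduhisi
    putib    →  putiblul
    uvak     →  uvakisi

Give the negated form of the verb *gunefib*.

The suffix is conditioned by the final sound: -isi when the stem ends in a voiceless consonant (*but*, *zuhdef*, *usduh*, *uvak*); -lul when the stem ends in a voiced consonant (*ur*, *putib*); -id when the stem ends in a vowel (*ijalu*, *vidbaba*).
*gunefib*: final sound = /b/, a voiced consonant → -lul → *gunefiblul*.

gunefiblul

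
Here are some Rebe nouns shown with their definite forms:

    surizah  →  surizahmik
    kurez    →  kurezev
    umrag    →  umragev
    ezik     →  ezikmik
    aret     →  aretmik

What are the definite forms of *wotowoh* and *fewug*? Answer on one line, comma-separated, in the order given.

wotowohmik, fewugev

Looking at the final consonant of each stem: -mik when the stem ends in a voiceless consonant (*surizah*, *ezik*, *aret*); -ev when the stem ends in a voiced consonant (*kurez*, *umrag*).
Since the final consonant of *wotowoh* is /h/ (voiceless), it takes -mik, giving *wotowohmik*.
Since the final consonant of *fewug* is /g/ (voiced), it takes -ev, giving *fewugev*.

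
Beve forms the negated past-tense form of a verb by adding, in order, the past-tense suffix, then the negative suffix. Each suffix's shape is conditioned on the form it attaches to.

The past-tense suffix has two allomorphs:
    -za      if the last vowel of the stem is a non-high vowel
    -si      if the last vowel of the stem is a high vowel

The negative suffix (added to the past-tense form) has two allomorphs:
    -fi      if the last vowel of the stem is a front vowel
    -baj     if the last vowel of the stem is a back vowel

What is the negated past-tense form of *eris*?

erissifi

Since the last vowel of *eris* is /i/ (a high vowel), it takes -si, giving *erissi*.
Since the last vowel of the past-tense form *erissi* is /i/ (a front vowel), it takes -fi, giving *erissifi*.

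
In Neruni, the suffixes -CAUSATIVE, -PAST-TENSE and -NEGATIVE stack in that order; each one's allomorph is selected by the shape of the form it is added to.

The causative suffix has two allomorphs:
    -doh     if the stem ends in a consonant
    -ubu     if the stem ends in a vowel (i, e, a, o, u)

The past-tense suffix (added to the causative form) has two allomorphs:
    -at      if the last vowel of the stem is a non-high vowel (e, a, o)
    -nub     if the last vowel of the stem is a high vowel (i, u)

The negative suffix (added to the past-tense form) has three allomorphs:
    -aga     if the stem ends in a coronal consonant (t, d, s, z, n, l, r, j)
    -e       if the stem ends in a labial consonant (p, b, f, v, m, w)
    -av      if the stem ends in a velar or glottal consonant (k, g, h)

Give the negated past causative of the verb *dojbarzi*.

Since the final sound of *dojbarzi* is /i/ (a vowel), it takes -ubu, giving *dojbarziubu*.
The causative form *dojbarziubu*: last vowel = /u/, a high vowel → -nub → *dojbarziubunub*.
Since the final consonant of the past-tense form *dojbarziubunub* is /b/ (labial), it takes -e, giving *dojbarziubunube*.

dojbarziubunube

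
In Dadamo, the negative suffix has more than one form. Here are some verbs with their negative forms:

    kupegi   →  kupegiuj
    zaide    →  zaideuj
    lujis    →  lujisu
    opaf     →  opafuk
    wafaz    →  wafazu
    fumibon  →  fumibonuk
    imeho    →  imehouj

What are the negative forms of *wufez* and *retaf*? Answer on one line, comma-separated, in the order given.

The pattern is sibilance of the final sound: -u when the stem ends in a sibilant (*lujis*, *wafaz*); -uk when the stem ends in a non-sibilant consonant (*opaf*, *fumibon*); -uj when the stem ends in a vowel (*kupegi*, *zaide*, *imeho*).
*wufez* — final sound /z/ (a sibilant) → -u → *wufezu*.
*retaf* — final sound /f/ (a non-sibilant consonant) → -uk → *retafuk*.

wufezu, retafuk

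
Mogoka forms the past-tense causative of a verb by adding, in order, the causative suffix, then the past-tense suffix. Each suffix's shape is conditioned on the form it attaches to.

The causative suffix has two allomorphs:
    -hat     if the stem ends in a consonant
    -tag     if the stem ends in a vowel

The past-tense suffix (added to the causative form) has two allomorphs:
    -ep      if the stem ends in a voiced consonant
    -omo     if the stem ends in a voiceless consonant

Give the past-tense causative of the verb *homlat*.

homlathatomo

*homlat* — final sound /t/ (a consonant) → -hat → *homlathat*.
The causative form *homlathat*: final consonant = /t/, voiceless → -omo → *homlathatomo*.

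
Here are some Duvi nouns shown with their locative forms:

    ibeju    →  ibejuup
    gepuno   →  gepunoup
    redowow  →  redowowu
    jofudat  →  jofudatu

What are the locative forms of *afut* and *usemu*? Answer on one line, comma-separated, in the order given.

The alternation tracks the final sound of the stem — -u when the stem ends in a consonant (*redowow*, *jofudat*); -up when the stem ends in a vowel (*ibeju*, *gepuno*).
*afut*: final sound = /t/, a consonant → -u → *afutu*.
Since the final sound of *usemu* is /u/ (a vowel), it takes -up, giving *usemuup*.

afutu, usemuup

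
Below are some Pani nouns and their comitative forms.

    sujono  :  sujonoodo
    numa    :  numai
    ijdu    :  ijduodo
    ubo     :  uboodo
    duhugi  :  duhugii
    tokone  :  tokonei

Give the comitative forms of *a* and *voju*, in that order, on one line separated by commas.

ai, vojuodo

The pattern is rounding harmony: -odo when the last vowel of the stem is a rounded vowel (*sujono*, *ijdu*, *ubo*); -i when the last vowel of the stem is an unrounded vowel (*numa*, *duhugi*, *tokone*).
Since the last vowel of *a* is /a/ (an unrounded vowel), it takes -i, giving *ai*.
Since the last vowel of *voju* is /u/ (a rounded vowel), it takes -odo, giving *vojuodo*.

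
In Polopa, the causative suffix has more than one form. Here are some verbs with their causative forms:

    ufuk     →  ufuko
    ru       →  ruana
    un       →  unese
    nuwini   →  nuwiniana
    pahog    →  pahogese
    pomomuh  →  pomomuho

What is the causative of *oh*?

The suffix is conditioned by the final sound: -o when the stem ends in a voiceless consonant (*ufuk*, *pomomuh*); -ese when the stem ends in a voiced consonant (*un*, *pahog*); -ana when the stem ends in a vowel (*ru*, *nuwini*).
*oh*: final sound = /h/, a voiceless consonant → -o → *oho*.

oho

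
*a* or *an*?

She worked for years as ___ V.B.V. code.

a

The indefinite article is chosen by the initial *sound* of the following word, not its spelling.
The initialism *V.B.V.* is read letter by letter; the first letter, V, is pronounced /viː/, which begins with a consonant sound.
So the article is *a*: She worked for years as a V.B.V. code.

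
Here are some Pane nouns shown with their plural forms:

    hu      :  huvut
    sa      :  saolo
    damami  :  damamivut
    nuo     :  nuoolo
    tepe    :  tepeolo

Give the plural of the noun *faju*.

The pattern is height harmony: -vut when the last vowel of the stem is a high vowel (*hu*, *damami*); -olo when the last vowel of the stem is a non-high vowel (*sa*, *nuo*, *tepe*).
Since the last vowel of *faju* is /u/ (a high vowel), it takes -vut, giving *fajuvut*.

fajuvut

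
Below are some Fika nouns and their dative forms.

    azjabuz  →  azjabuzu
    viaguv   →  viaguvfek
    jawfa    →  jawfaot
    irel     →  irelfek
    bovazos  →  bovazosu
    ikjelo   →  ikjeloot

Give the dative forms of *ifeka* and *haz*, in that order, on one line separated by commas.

ifekaot, hazu

The pattern is sibilance of the final sound: -u when the stem ends in a sibilant (*azjabuz*, *bovazos*); -fek when the stem ends in a non-sibilant consonant (*viaguv*, *irel*); -ot when the stem ends in a vowel (*jawfa*, *ikjelo*).
The final sound of *ifeka* is /a/, which is a vowel, so the suffix is -ot, giving *ifekaot*.
*haz*: final sound = /z/, a sibilant → -u → *hazu*.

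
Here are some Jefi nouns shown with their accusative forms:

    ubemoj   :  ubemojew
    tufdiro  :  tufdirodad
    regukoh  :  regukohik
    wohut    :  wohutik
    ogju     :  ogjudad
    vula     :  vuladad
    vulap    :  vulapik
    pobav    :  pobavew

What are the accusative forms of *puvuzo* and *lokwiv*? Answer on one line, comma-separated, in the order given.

Looking at the final sound of each stem: -ik when the stem ends in a voiceless consonant (*regukoh*, *wohut*, *vulap*); -ew when the stem ends in a voiced consonant (*ubemoj*, *pobav*); -dad when the stem ends in a vowel (*tufdiro*, *ogju*, *vula*).
Since the final sound of *puvuzo* is /o/ (a vowel), it takes -dad, giving *puvuzodad*.
*lokwiv*: final sound = /v/, a voiced consonant → -ew → *lokwivew*.

puvuzodad, lokwivew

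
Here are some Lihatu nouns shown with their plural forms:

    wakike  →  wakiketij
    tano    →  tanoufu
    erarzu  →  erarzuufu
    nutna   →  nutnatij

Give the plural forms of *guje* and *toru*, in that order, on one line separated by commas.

gujetij, toruufu

The suffix is conditioned by the last vowel: -ufu when the last vowel of the stem is a rounded vowel (*tano*, *erarzu*); -tij when the last vowel of the stem is an unrounded vowel (*wakike*, *nutna*).
Since the last vowel of *guje* is /e/ (an unrounded vowel), it takes -tij, giving *gujetij*.
*toru* — last vowel /u/ (a rounded vowel) → -ufu → *toruufu*.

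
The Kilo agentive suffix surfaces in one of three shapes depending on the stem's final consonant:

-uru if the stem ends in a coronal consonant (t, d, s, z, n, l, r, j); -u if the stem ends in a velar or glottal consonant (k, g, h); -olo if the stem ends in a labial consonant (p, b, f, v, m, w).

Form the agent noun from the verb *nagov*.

nagovolo

*nagov*: final consonant = /v/, labial → -olo → *nagovolo*.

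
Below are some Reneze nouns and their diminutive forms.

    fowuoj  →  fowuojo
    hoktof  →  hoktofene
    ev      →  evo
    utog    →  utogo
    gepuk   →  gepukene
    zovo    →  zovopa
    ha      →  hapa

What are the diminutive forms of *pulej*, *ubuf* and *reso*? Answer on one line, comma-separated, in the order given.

pulejo, ubufene, resopa

The suffix is conditioned by the final sound: -ene when the stem ends in a voiceless consonant (*hoktof*, *gepuk*); -o when the stem ends in a voiced consonant (*fowuoj*, *ev*, *utog*); -pa when the stem ends in a vowel (*zovo*, *ha*).
*pulej* — final sound /j/ (a voiced consonant) → -o → *pulejo*.
Since the final sound of *ubuf* is /f/ (a voiceless consonant), it takes -ene, giving *ubufene*.
*reso*: final sound = /o/, a vowel → -pa → *resopa*.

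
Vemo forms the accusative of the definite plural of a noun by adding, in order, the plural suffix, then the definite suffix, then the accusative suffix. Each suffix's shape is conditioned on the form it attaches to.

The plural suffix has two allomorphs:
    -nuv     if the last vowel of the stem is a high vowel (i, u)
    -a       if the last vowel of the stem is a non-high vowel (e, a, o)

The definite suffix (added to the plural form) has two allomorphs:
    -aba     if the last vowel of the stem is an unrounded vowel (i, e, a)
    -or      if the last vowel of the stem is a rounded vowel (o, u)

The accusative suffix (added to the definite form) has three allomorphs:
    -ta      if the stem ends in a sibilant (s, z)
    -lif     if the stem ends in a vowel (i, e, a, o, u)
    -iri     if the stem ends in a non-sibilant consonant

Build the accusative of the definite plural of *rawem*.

Since the last vowel of *rawem* is /e/ (a non-high vowel), it takes -a, giving *rawema*.
Since the last vowel of the plural form *rawema* is /a/ (an unrounded vowel), it takes -aba, giving *rawemaaba*.
The final sound of the definite form *rawemaaba* is /a/, which is a vowel, so the accusative suffix is -lif, giving *rawemaabalif*.

rawemaabalif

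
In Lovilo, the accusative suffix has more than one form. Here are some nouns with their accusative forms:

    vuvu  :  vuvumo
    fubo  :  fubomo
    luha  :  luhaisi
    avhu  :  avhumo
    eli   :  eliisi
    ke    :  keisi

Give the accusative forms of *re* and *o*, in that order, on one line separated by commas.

reisi, omo

The alternation tracks the last vowel of the stem — -mo when the last vowel of the stem is a rounded vowel (*vuvu*, *fubo*, *avhu*); -isi when the last vowel of the stem is an unrounded vowel (*luha*, *eli*, *ke*).
The last vowel of *re* is /e/, which is an unrounded vowel, so the suffix is -isi, giving *reisi*.
Since the last vowel of *o* is /o/ (a rounded vowel), it takes -mo, giving *omo*.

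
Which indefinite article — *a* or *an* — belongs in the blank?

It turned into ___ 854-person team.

an

The indefinite article is chosen by the initial *sound* of the following word, not its spelling.
The number *854* is spoken "eight hundred …", beginning with /eɪt/ — a vowel sound.
So the article is *an*: It turned into an 854-person team.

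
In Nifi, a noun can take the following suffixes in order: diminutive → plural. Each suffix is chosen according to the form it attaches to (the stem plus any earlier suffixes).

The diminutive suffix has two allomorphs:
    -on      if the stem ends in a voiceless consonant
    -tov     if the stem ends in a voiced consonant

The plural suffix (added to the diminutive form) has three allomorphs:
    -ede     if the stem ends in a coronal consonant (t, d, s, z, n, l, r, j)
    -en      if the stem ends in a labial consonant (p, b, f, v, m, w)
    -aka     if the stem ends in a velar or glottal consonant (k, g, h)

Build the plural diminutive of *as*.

asonede

The final consonant of *as* is /s/, which is voiceless, so the diminutive suffix is -on, giving *ason*.
The final consonant of the diminutive form *ason* is /n/, which is coronal, so the plural suffix is -ede, giving *asonede*.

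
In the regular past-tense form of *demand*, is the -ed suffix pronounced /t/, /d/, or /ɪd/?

The stem *demand* ends in /t/ or /d/.
The -ed suffix is realized as /ɪd/ after /t, d/; as /t/ after other voiceless consonants; and as /d/ after other voiced sounds.
So -ed on *demand* is pronounced /ɪd/.

/ɪd/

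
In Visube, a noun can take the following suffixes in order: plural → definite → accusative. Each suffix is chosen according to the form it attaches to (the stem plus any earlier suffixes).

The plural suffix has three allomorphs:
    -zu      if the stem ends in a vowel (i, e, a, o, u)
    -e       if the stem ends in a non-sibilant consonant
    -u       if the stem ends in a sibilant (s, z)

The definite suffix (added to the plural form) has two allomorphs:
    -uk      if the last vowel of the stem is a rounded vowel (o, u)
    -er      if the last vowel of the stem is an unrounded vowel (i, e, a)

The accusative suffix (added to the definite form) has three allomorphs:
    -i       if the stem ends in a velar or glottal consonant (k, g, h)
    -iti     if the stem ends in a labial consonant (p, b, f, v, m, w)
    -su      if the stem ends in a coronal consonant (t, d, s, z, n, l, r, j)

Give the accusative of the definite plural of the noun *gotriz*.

The final sound of *gotriz* is /z/, which is a sibilant, so the plural suffix is -u, giving *gotrizu*.
The plural form *gotrizu* — last vowel /u/ (a rounded vowel) → -uk → *gotrizuuk*.
The definite form *gotrizuuk*: final consonant = /k/, velar/glottal → -i → *gotrizuuki*.

gotrizuuki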